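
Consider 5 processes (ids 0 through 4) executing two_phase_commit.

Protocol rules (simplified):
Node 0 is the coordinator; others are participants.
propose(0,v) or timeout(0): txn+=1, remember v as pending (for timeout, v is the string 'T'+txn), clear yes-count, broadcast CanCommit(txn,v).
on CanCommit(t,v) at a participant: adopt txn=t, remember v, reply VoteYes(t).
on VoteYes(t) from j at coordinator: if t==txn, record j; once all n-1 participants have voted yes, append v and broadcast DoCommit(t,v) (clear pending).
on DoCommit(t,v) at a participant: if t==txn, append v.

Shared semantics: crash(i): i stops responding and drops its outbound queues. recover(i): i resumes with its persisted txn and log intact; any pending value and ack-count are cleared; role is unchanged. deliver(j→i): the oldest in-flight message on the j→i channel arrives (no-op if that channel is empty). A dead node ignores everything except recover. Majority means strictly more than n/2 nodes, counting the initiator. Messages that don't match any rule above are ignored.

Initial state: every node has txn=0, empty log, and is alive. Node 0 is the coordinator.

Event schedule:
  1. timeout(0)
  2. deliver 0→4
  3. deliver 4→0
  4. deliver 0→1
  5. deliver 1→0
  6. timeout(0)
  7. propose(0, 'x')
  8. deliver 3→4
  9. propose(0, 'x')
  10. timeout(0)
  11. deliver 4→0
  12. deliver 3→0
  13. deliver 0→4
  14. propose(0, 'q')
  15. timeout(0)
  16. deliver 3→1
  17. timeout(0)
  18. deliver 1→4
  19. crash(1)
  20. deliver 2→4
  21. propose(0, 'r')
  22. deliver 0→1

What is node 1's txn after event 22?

e1 timeout(0): 0[coor,t=1,-]
e2 deliver 0→4: 4[part,t=1,-]
e3 deliver 4→0: ·
e4 deliver 0→1: 1[part,t=1,-]
e5 deliver 1→0: ·
e6 timeout(0): 0[coor,t=2,-]
e7 propose(0,'x'): 0[coor,t=3,-]
e8 deliver 3→4: ·
e9 propose(0,'x'): 0[coor,t=4,-]
e10 timeout(0): 0[coor,t=5,-]
e11 deliver 4→0: ·
e12 deliver 3→0: ·
e13 deliver 0→4: 4[part,t=2,-]
e14 propose(0,'q'): 0[coor,t=6,-]
e15 timeout(0): 0[coor,t=7,-]
e16 deliver 3→1: ·
e17 timeout(0): 0[coor,t=8,-]
e18 deliver 1→4: ·
e19 crash(1): 1[✗part,t=1,-]
e20 deliver 2→4: ·
e21 propose(0,'r'): 0[coor,t=9,-]
e22 deliver 0→1: ·

1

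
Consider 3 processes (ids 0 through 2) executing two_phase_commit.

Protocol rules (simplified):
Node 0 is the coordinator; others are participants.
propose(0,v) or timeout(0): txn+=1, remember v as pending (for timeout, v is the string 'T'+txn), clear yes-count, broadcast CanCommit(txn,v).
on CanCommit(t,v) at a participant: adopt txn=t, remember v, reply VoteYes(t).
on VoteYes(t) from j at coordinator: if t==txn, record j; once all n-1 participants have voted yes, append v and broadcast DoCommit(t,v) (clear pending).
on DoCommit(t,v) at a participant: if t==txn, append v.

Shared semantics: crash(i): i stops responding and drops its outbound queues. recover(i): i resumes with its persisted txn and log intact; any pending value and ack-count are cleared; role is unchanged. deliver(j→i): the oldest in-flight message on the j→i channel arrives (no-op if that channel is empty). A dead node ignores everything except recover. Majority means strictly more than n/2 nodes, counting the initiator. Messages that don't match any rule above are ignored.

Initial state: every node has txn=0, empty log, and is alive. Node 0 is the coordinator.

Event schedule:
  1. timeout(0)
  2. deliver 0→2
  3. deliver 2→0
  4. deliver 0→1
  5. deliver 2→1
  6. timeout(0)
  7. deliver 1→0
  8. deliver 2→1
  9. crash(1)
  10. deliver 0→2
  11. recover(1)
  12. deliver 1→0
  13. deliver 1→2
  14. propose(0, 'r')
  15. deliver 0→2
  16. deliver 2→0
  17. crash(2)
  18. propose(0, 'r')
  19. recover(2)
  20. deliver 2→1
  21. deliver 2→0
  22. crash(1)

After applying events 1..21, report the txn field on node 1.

after 1 — timeout(0): n0:coor/t1/[-]
after 2 — deliver 0→2: n2:part/t1/[-]
after 3 — deliver 2→0: ·
after 4 — deliver 0→1: n1:part/t1/[-]
after 5 — deliver 2→1: ·
after 6 — timeout(0): n0:coor/t2/[-]
after 7 — deliver 1→0: ·
after 8 — deliver 2→1: ·
after 9 — crash(1): n1:✗part/t1/[-]
after 10 — deliver 0→2: n2:part/t2/[-]
after 11 — recover(1): n1:part/t1/[-]
after 12 — deliver 1→0: ·
after 13 — deliver 1→2: ·
after 14 — propose(0,'r'): n0:coor/t3/[-]
after 15 — deliver 0→2: n2:part/t3/[-]
after 16 — deliver 2→0: ·
after 17 — crash(2): n2:✗part/t3/[-]
after 18 — propose(0,'r'): n0:coor/t4/[-]
after 19 — recover(2): n2:part/t3/[-]
after 20 — deliver 2→1: ·
after 21 — deliver 2→0: ·

1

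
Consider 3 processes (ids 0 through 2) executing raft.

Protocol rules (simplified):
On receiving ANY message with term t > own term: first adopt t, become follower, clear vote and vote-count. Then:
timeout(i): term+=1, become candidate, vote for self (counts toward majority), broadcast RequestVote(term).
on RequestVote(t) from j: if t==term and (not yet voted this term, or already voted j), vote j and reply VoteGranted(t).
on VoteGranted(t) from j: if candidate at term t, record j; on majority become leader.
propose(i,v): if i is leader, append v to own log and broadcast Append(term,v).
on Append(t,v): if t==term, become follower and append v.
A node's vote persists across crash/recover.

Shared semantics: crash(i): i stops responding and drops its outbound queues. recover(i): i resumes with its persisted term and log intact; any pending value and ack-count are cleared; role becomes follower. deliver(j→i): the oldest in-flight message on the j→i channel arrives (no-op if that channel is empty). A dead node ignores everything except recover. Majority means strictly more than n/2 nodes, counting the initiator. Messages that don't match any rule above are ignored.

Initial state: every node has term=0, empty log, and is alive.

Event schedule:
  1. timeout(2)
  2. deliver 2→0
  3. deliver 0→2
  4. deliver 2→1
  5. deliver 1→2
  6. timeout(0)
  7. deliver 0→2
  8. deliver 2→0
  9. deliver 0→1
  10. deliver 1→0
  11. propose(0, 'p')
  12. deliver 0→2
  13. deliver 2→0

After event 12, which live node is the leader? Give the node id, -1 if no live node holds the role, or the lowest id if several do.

step 1 timeout(2): 2={cand,t=1,log=-}
step 2 deliver 2→0: 0={foll,t=1,log=-}
step 3 deliver 0→2: 2={lead,t=1,log=-}
step 4 deliver 2→1: 1={foll,t=1,log=-}
step 5 deliver 1→2: —
step 6 timeout(0): 0={cand,t=2,log=-}
step 7 deliver 0→2: 2={foll,t=2,log=-}
step 8 deliver 2→0: 0={lead,t=2,log=-}
step 9 deliver 0→1: 1={foll,t=2,log=-}
step 10 deliver 1→0: —
step 11 propose(0,'p'): 0={lead,t=2,log=p}
step 12 deliver 0→2: 2={foll,t=2,log=p}

0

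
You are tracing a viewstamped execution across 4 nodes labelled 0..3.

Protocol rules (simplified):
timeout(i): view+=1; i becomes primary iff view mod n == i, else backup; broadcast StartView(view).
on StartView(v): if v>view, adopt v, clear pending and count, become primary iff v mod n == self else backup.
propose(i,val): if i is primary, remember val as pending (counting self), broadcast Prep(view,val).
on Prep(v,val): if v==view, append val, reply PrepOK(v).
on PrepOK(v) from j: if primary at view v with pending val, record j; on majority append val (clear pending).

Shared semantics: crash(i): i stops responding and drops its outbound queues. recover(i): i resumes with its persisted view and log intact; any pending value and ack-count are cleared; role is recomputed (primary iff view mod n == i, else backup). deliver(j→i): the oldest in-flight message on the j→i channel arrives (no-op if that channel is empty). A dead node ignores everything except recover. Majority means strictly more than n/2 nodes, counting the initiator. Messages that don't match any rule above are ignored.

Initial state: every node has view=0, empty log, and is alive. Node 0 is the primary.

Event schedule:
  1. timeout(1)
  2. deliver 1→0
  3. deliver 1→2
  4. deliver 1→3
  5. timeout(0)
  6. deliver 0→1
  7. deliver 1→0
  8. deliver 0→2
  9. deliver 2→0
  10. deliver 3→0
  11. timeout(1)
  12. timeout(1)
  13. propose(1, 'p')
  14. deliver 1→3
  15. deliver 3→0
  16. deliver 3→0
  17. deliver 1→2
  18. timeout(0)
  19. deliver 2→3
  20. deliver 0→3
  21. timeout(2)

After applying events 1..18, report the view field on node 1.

4

e1 timeout(1): 1[prim,v=1,-]
e2 deliver 1→0: 0[back,v=1,-]
e3 deliver 1→2: 2[back,v=1,-]
e4 deliver 1→3: 3[back,v=1,-]
e5 timeout(0): 0[back,v=2,-]
e6 deliver 0→1: 1[back,v=2,-]
e7 deliver 1→0: ·
e8 deliver 0→2: 2[prim,v=2,-]
e9 deliver 2→0: ·
e10 deliver 3→0: ·
e11 timeout(1): 1[back,v=3,-]
e12 timeout(1): 1[back,v=4,-]
e13 propose(1,'p'): ·
e14 deliver 1→3: 3[prim,v=3,-]
e15 deliver 3→0: ·
e16 deliver 3→0: ·
e17 deliver 1→2: 2[back,v=3,-]
e18 timeout(0): 0[back,v=3,-]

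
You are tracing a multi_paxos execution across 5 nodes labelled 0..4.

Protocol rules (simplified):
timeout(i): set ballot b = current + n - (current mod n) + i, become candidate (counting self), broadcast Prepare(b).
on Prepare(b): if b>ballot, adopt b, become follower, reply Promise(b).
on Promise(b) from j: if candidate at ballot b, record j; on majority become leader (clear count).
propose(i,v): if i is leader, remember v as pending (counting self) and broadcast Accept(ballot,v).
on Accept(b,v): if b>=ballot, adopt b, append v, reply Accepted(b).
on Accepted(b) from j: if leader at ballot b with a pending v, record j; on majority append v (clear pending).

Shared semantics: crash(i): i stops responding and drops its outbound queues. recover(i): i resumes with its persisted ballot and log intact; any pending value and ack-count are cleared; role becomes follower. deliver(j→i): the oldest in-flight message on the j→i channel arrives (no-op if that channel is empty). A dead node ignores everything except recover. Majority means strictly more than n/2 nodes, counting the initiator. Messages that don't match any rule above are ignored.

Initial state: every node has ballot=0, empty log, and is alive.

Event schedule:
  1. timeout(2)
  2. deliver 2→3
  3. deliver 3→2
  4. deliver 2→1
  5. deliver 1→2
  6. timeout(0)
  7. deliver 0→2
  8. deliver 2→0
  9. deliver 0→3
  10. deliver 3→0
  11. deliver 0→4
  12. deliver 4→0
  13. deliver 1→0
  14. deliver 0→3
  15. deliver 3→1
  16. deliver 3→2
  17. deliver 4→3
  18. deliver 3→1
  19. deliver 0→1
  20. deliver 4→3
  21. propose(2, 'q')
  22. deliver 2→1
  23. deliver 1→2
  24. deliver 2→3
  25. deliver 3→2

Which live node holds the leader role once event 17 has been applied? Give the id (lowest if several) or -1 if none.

[1] timeout(2) → N2(cand b7 [-])
[2] deliver 2→3 → N3(foll b7 [-])
[3] deliver 3→2 → ∅
[4] deliver 2→1 → N1(foll b7 [-])
[5] deliver 1→2 → N2(lead b7 [-])
[6] timeout(0) → N0(cand b5 [-])
[7] deliver 0→2 → ∅
[8] deliver 2→0 → N0(foll b7 [-])
[9] deliver 0→3 → ∅
[10] deliver 3→0 → ∅
[11] deliver 0→4 → N4(foll b5 [-])
[12] deliver 4→0 → ∅
[13] deliver 1→0 → ∅
[14] deliver 0→3 → ∅
[15] deliver 3→1 → ∅
[16] deliver 3→2 → ∅
[17] deliver 4→3 → ∅

2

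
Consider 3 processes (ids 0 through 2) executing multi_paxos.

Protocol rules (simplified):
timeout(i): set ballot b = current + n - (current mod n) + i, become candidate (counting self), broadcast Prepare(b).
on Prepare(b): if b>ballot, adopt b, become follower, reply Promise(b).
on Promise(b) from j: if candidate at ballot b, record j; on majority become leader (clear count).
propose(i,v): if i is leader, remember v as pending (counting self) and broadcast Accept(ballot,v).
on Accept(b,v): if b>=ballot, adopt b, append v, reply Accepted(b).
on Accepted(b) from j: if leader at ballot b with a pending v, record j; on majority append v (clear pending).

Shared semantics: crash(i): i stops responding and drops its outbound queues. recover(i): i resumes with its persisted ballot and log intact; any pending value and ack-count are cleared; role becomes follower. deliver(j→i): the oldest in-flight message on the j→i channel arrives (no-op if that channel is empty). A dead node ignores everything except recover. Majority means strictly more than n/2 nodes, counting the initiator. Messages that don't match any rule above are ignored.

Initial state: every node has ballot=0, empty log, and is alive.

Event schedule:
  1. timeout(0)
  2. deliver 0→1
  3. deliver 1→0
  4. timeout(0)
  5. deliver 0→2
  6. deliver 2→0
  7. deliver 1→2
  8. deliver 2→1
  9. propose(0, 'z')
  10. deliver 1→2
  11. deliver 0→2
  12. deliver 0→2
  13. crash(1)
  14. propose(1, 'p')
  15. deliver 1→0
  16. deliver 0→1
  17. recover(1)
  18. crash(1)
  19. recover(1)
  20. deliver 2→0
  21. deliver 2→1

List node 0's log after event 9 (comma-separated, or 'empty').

[1] timeout(0) → N0(cand b3 [-])
[2] deliver 0→1 → N1(foll b3 [-])
[3] deliver 1→0 → N0(lead b3 [-])
[4] timeout(0) → N0(cand b6 [-])
[5] deliver 0→2 → N2(foll b3 [-])
[6] deliver 2→0 → ∅
[7] deliver 1→2 → ∅
[8] deliver 2→1 → ∅
[9] propose(0,'z') → ∅

empty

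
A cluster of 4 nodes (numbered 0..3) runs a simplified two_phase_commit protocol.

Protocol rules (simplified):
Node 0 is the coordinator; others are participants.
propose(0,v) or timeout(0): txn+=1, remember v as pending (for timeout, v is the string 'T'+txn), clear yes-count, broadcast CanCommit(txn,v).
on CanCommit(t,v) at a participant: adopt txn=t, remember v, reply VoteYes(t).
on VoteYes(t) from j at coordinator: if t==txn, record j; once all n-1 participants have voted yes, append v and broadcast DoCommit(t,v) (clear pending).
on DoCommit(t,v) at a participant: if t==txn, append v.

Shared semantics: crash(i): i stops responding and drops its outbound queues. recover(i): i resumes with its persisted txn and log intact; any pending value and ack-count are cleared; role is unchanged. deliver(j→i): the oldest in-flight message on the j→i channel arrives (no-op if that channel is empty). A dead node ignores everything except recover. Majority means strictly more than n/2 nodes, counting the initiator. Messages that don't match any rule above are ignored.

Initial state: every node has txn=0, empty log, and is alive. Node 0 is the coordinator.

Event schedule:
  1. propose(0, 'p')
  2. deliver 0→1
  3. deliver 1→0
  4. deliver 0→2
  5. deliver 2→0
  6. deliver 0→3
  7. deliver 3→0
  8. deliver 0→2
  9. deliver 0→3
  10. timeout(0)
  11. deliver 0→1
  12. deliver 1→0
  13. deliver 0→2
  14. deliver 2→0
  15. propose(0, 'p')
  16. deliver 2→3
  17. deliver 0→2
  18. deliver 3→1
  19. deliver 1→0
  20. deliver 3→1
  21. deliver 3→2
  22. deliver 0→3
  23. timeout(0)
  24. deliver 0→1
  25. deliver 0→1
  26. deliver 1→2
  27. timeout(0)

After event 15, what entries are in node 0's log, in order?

p

step 1 propose(0,'p'): 0={coor,t=1,log=-}
step 2 deliver 0→1: 1={part,t=1,log=-}
step 3 deliver 1→0: —
step 4 deliver 0→2: 2={part,t=1,log=-}
step 5 deliver 2→0: —
step 6 deliver 0→3: 3={part,t=1,log=-}
step 7 deliver 3→0: 0={coor,t=1,log=p}
step 8 deliver 0→2: 2={part,t=1,log=p}
step 9 deliver 0→3: 3={part,t=1,log=p}
step 10 timeout(0): 0={coor,t=2,log=p}
step 11 deliver 0→1: 1={part,t=1,log=p}
step 12 deliver 1→0: —
step 13 deliver 0→2: 2={part,t=2,log=p}
step 14 deliver 2→0: —
step 15 propose(0,'p'): 0={coor,t=3,log=p}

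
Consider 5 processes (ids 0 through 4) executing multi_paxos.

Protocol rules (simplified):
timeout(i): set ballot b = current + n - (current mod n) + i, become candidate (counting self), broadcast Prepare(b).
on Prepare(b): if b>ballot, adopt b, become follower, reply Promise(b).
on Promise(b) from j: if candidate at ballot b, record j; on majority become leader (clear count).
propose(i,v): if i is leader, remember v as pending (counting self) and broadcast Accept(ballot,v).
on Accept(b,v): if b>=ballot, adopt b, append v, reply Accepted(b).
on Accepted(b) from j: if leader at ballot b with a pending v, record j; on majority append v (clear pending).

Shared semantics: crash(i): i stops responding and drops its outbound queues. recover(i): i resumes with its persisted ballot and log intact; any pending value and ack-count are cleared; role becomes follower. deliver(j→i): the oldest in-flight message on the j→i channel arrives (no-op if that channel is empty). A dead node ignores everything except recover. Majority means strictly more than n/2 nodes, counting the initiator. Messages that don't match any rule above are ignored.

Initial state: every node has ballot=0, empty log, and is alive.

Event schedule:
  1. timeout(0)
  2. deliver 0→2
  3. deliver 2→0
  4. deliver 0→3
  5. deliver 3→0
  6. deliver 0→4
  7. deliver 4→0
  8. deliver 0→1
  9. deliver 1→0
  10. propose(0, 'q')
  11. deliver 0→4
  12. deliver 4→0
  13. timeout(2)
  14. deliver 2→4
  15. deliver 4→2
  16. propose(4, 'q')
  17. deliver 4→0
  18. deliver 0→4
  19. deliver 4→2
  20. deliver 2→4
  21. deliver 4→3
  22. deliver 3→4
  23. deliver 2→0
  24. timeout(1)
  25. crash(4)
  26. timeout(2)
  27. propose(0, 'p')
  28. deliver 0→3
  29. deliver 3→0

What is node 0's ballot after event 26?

1. timeout(0):  <0:cand b5 ->
2. deliver 0→2:  <2:foll b5 ->
3. deliver 2→0:  nop
4. deliver 0→3:  <3:foll b5 ->
5. deliver 3→0:  <0:lead b5 ->
6. deliver 0→4:  <4:foll b5 ->
7. deliver 4→0:  nop
8. deliver 0→1:  <1:foll b5 ->
9. deliver 1→0:  nop
10. propose(0,'q'):  nop
11. deliver 0→4:  <4:foll b5 q>
12. deliver 4→0:  nop
13. timeout(2):  <2:cand b12 ->
14. deliver 2→4:  <4:foll b12 q>
15. deliver 4→2:  nop
16. propose(4,'q'):  nop
17. deliver 4→0:  nop
18. deliver 0→4:  nop
19. deliver 4→2:  nop
20. deliver 2→4:  nop
21. deliver 4→3:  nop
22. deliver 3→4:  nop
23. deliver 2→0:  <0:foll b12 ->
24. timeout(1):  <1:cand b11 ->
25. crash(4):  <4:✗foll b12 q>
26. timeout(2):  <2:cand b17 ->

12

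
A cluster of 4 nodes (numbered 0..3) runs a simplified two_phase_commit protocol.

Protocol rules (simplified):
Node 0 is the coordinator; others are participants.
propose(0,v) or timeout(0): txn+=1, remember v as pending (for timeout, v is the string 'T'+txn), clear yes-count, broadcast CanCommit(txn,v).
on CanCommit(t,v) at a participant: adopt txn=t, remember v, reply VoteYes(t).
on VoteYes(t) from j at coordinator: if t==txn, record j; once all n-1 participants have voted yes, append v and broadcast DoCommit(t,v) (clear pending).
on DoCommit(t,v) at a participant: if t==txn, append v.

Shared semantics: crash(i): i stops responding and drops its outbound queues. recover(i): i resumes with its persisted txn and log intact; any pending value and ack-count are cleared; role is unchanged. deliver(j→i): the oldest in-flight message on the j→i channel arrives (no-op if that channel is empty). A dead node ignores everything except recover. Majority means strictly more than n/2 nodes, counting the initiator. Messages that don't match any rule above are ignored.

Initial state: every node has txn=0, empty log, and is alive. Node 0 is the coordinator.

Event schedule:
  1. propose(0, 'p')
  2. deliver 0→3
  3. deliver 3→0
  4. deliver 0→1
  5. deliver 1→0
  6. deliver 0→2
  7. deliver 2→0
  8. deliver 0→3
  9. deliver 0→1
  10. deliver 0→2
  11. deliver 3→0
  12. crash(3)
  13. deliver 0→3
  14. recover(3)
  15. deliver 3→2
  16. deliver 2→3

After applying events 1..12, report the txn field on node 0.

1

step 1 propose(0,'p'): 0={coor,t=1,log=-}
step 2 deliver 0→3: 3={part,t=1,log=-}
step 3 deliver 3→0: —
step 4 deliver 0→1: 1={part,t=1,log=-}
step 5 deliver 1→0: —
step 6 deliver 0→2: 2={part,t=1,log=-}
step 7 deliver 2→0: 0={coor,t=1,log=p}
step 8 deliver 0→3: 3={part,t=1,log=p}
step 9 deliver 0→1: 1={part,t=1,log=p}
step 10 deliver 0→2: 2={part,t=1,log=p}
step 11 deliver 3→0: —
step 12 crash(3): 3={✗part,t=1,log=p}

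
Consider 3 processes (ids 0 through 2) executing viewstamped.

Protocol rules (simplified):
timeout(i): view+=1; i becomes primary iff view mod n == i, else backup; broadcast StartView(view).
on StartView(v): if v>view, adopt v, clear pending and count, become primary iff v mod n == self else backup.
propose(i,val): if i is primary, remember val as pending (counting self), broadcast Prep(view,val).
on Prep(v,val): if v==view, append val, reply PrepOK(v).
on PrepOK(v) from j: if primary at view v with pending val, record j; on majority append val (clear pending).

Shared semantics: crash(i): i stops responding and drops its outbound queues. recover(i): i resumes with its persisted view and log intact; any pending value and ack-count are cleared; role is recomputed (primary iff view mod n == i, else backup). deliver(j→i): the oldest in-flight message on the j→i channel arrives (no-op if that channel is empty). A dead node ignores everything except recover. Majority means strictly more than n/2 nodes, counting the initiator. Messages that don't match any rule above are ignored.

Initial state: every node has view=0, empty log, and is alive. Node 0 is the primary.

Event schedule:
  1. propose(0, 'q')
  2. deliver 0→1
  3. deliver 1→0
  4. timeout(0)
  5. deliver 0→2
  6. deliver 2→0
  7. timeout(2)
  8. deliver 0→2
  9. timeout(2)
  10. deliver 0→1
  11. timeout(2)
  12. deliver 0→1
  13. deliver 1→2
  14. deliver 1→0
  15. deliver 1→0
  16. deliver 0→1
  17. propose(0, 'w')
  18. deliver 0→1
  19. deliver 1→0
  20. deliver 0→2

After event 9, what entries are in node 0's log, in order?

1. propose(0,'q'):  nop
2. deliver 0→1:  <1:back v0 q>
3. deliver 1→0:  <0:prim v0 q>
4. timeout(0):  <0:back v1 q>
5. deliver 0→2:  <2:back v0 q>
6. deliver 2→0:  nop
7. timeout(2):  <2:back v1 q>
8. deliver 0→2:  nop
9. timeout(2):  <2:prim v2 q>

q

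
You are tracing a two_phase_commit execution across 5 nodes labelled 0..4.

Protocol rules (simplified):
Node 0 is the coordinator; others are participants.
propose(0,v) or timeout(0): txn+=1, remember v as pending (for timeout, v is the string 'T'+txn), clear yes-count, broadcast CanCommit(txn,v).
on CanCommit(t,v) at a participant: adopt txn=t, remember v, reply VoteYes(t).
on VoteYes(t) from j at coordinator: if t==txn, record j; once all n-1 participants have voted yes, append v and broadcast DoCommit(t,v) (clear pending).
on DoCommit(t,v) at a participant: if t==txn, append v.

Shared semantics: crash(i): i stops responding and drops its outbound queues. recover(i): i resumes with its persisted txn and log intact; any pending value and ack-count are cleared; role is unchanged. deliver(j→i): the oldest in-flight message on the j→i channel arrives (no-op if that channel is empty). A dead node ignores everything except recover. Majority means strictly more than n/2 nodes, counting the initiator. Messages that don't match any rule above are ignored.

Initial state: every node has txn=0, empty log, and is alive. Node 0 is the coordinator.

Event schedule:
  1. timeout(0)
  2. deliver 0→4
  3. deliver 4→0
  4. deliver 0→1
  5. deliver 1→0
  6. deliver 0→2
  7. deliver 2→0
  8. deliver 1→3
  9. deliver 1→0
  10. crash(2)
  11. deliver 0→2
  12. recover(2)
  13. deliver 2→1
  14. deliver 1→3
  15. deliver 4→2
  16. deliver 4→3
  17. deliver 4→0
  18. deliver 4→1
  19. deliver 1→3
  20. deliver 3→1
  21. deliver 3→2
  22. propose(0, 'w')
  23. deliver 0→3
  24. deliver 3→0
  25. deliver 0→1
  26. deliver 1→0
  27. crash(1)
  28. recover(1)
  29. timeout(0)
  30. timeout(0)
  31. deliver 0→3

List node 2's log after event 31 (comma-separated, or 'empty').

after 1 — timeout(0): n0:coor/t1/[-]
after 2 — deliver 0→4: n4:part/t1/[-]
after 3 — deliver 4→0: ·
after 4 — deliver 0→1: n1:part/t1/[-]
after 5 — deliver 1→0: ·
after 6 — deliver 0→2: n2:part/t1/[-]
after 7 — deliver 2→0: ·
after 8 — deliver 1→3: ·
after 9 — deliver 1→0: ·
after 10 — crash(2): n2:✗part/t1/[-]
after 11 — deliver 0→2: ·
after 12 — recover(2): n2:part/t1/[-]
after 13 — deliver 2→1: ·
after 14 — deliver 1→3: ·
after 15 — deliver 4→2: ·
after 16 — deliver 4→3: ·
after 17 — deliver 4→0: ·
after 18 — deliver 4→1: ·
after 19 — deliver 1→3: ·
after 20 — deliver 3→1: ·
after 21 — deliver 3→2: ·
after 22 — propose(0,'w'): n0:coor/t2/[-]
after 23 — deliver 0→3: n3:part/t1/[-]
after 24 — deliver 3→0: ·
after 25 — deliver 0→1: n1:part/t2/[-]
after 26 — deliver 1→0: ·
after 27 — crash(1): n1:✗part/t2/[-]
after 28 — recover(1): n1:part/t2/[-]
after 29 — timeout(0): n0:coor/t3/[-]
after 30 — timeout(0): n0:coor/t4/[-]
after 31 — deliver 0→3: n3:part/t2/[-]

empty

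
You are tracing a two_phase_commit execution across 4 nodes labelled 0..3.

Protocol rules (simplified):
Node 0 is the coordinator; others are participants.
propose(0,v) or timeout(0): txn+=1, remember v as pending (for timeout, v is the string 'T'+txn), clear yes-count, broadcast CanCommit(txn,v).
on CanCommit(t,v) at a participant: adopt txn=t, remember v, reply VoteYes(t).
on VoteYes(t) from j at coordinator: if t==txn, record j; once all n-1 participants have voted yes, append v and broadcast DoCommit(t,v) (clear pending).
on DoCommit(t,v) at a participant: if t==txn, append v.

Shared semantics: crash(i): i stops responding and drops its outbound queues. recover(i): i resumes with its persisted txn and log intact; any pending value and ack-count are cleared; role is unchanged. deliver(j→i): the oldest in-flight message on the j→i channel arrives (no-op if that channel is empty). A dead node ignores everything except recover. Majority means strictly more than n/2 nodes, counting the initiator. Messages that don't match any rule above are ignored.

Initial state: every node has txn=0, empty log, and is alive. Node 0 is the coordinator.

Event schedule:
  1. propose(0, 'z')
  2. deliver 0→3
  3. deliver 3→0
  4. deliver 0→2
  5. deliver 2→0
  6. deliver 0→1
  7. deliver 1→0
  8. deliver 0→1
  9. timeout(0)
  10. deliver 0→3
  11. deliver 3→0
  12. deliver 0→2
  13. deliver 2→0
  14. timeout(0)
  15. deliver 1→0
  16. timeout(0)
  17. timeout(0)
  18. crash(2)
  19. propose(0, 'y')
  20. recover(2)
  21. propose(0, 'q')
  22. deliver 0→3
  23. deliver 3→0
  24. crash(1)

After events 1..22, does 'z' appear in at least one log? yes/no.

yes

1. propose(0,'z'):  <0:coor t1 ->
2. deliver 0→3:  <3:part t1 ->
3. deliver 3→0:  nop
4. deliver 0→2:  <2:part t1 ->
5. deliver 2→0:  nop
6. deliver 0→1:  <1:part t1 ->
7. deliver 1→0:  <0:coor t1 z>
8. deliver 0→1:  <1:part t1 z>
9. timeout(0):  <0:coor t2 z>
10. deliver 0→3:  <3:part t1 z>
11. deliver 3→0:  nop
12. deliver 0→2:  <2:part t1 z>
13. deliver 2→0:  nop
14. timeout(0):  <0:coor t3 z>
15. deliver 1→0:  nop
16. timeout(0):  <0:coor t4 z>
17. timeout(0):  <0:coor t5 z>
18. crash(2):  <2:✗part t1 z>
19. propose(0,'y'):  <0:coor t6 z>
20. recover(2):  <2:part t1 z>
21. propose(0,'q'):  <0:coor t7 z>
22. deliver 0→3:  <3:part t2 z>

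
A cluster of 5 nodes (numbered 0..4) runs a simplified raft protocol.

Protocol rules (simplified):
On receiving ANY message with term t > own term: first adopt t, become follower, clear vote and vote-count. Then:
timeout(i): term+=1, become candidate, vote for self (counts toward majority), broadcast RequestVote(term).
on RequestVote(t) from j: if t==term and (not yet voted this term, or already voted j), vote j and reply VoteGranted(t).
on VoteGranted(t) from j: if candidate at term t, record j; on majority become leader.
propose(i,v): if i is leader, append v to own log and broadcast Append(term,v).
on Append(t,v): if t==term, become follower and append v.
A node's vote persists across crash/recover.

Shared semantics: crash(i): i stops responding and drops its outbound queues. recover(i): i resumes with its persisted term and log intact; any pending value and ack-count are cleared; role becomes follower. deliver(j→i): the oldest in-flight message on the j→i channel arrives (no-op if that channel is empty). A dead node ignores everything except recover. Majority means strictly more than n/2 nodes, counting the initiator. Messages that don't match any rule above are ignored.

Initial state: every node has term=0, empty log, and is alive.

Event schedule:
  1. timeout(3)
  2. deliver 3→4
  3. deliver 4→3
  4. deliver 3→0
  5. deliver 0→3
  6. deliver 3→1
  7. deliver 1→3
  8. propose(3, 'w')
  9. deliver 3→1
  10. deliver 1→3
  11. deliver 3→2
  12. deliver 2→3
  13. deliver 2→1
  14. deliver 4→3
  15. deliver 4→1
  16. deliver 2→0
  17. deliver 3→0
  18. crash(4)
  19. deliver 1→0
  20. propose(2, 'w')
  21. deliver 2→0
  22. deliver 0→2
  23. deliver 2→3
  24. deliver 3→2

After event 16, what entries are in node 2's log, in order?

after 1 — timeout(3): n3:cand/t1/[-]
after 2 — deliver 3→4: n4:foll/t1/[-]
after 3 — deliver 4→3: ·
after 4 — deliver 3→0: n0:foll/t1/[-]
after 5 — deliver 0→3: n3:lead/t1/[-]
after 6 — deliver 3→1: n1:foll/t1/[-]
after 7 — deliver 1→3: ·
after 8 — propose(3,'w'): n3:lead/t1/[w]
after 9 — deliver 3→1: n1:foll/t1/[w]
after 10 — deliver 1→3: ·
after 11 — deliver 3→2: n2:foll/t1/[-]
after 12 — deliver 2→3: ·
after 13 — deliver 2→1: ·
after 14 — deliver 4→3: ·
after 15 — deliver 4→1: ·
after 16 — deliver 2→0: ·

empty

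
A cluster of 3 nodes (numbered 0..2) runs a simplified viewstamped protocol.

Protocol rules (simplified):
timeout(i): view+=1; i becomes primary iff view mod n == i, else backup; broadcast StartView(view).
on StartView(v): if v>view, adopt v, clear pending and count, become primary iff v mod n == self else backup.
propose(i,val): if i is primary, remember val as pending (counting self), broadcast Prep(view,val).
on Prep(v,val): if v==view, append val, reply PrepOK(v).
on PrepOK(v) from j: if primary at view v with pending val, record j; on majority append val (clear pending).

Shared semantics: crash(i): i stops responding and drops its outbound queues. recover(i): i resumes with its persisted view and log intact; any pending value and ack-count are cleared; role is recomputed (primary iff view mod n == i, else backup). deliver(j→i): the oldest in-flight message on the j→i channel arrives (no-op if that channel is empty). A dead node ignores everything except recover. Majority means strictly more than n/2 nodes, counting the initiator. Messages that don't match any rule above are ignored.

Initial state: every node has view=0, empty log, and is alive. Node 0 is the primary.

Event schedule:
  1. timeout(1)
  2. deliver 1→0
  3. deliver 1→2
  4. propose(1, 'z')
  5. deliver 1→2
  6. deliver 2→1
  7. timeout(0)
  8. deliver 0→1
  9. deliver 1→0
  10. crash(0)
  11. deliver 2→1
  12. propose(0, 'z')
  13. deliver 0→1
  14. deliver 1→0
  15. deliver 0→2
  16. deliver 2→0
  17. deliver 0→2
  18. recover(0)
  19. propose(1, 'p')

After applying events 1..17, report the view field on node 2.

1

e1 timeout(1): 1[prim,v=1,-]
e2 deliver 1→0: 0[back,v=1,-]
e3 deliver 1→2: 2[back,v=1,-]
e4 propose(1,'z'): ·
e5 deliver 1→2: 2[back,v=1,z]
e6 deliver 2→1: 1[prim,v=1,z]
e7 timeout(0): 0[back,v=2,-]
e8 deliver 0→1: 1[back,v=2,z]
e9 deliver 1→0: ·
e10 crash(0): 0[✗back,v=2,-]
e11 deliver 2→1: ·
e12 propose(0,'z'): ·
e13 deliver 0→1: ·
e14 deliver 1→0: ·
e15 deliver 0→2: ·
e16 deliver 2→0: ·
e17 deliver 0→2: ·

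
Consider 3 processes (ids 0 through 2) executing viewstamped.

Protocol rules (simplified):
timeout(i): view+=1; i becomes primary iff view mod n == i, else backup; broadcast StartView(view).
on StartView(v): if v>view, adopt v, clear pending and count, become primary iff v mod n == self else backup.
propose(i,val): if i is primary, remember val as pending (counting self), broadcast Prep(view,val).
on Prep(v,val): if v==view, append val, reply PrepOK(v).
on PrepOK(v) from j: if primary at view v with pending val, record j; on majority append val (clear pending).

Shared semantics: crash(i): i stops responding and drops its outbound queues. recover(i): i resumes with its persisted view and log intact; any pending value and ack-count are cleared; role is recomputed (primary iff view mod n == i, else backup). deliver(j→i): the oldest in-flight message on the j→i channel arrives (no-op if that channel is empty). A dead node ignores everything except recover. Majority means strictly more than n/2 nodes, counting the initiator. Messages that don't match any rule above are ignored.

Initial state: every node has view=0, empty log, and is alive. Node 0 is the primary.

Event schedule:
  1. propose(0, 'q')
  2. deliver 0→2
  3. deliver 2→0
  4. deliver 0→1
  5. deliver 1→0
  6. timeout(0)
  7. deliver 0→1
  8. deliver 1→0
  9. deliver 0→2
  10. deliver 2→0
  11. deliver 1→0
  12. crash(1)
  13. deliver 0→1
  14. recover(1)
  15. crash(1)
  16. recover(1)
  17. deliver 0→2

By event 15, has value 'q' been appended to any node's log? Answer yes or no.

yes

step 1 propose(0,'q'): —
step 2 deliver 0→2: 2={back,v=0,log=q}
step 3 deliver 2→0: 0={prim,v=0,log=q}
step 4 deliver 0→1: 1={back,v=0,log=q}
step 5 deliver 1→0: —
step 6 timeout(0): 0={back,v=1,log=q}
step 7 deliver 0→1: 1={prim,v=1,log=q}
step 8 deliver 1→0: —
step 9 deliver 0→2: 2={back,v=1,log=q}
step 10 deliver 2→0: —
step 11 deliver 1→0: —
step 12 crash(1): 1={✗prim,v=1,log=q}
step 13 deliver 0→1: —
step 14 recover(1): 1={prim,v=1,log=q}
step 15 crash(1): 1={✗prim,v=1,log=q}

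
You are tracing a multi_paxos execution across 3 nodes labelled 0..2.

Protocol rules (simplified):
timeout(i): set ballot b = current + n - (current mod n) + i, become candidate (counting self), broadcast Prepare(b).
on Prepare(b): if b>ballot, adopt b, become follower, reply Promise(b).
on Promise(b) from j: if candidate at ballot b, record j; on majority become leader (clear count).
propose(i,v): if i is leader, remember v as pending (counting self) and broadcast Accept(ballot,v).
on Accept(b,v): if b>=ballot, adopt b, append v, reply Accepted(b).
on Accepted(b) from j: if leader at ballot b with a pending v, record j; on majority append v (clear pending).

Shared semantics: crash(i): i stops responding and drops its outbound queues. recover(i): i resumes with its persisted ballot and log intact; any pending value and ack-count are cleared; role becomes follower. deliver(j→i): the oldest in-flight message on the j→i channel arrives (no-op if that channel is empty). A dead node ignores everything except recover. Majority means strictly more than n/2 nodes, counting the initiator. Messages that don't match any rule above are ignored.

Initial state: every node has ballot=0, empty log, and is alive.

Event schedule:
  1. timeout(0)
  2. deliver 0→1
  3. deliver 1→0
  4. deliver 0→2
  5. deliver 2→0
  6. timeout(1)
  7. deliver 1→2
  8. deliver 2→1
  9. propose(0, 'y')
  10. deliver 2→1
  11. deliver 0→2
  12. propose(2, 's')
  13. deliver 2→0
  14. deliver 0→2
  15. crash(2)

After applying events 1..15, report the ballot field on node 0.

step 1 timeout(0): 0={cand,b=3,log=-}
step 2 deliver 0→1: 1={foll,b=3,log=-}
step 3 deliver 1→0: 0={lead,b=3,log=-}
step 4 deliver 0→2: 2={foll,b=3,log=-}
step 5 deliver 2→0: —
step 6 timeout(1): 1={cand,b=7,log=-}
step 7 deliver 1→2: 2={foll,b=7,log=-}
step 8 deliver 2→1: 1={lead,b=7,log=-}
step 9 propose(0,'y'): —
step 10 deliver 2→1: —
step 11 deliver 0→2: —
step 12 propose(2,'s'): —
step 13 deliver 2→0: —
step 14 deliver 0→2: —
step 15 crash(2): 2={✗foll,b=7,log=-}

3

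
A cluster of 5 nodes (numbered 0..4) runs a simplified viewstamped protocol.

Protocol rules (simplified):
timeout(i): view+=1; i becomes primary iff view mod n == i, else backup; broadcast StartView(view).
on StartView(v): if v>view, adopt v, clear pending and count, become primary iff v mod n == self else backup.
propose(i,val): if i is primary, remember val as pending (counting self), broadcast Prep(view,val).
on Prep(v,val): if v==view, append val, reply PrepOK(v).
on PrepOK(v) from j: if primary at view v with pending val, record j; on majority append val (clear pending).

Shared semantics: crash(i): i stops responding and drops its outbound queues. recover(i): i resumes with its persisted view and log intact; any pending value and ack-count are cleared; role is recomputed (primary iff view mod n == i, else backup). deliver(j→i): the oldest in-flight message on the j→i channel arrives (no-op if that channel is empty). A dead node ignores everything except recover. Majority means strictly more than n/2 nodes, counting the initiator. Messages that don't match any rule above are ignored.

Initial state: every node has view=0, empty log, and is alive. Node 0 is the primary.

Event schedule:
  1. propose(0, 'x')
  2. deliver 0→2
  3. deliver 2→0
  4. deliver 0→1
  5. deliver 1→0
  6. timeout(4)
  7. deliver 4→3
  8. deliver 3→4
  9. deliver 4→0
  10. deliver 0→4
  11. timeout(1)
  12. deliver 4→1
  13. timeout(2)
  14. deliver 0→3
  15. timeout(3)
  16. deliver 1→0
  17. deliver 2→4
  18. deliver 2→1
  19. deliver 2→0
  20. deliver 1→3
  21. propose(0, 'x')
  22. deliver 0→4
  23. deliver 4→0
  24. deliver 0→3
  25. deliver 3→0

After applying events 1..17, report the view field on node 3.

step 1 propose(0,'x'): —
step 2 deliver 0→2: 2={back,v=0,log=x}
step 3 deliver 2→0: —
step 4 deliver 0→1: 1={back,v=0,log=x}
step 5 deliver 1→0: 0={prim,v=0,log=x}
step 6 timeout(4): 4={back,v=1,log=-}
step 7 deliver 4→3: 3={back,v=1,log=-}
step 8 deliver 3→4: —
step 9 deliver 4→0: 0={back,v=1,log=x}
step 10 deliver 0→4: —
step 11 timeout(1): 1={prim,v=1,log=x}
step 12 deliver 4→1: —
step 13 timeout(2): 2={back,v=1,log=x}
step 14 deliver 0→3: —
step 15 timeout(3): 3={back,v=2,log=-}
step 16 deliver 1→0: —
step 17 deliver 2→4: —

2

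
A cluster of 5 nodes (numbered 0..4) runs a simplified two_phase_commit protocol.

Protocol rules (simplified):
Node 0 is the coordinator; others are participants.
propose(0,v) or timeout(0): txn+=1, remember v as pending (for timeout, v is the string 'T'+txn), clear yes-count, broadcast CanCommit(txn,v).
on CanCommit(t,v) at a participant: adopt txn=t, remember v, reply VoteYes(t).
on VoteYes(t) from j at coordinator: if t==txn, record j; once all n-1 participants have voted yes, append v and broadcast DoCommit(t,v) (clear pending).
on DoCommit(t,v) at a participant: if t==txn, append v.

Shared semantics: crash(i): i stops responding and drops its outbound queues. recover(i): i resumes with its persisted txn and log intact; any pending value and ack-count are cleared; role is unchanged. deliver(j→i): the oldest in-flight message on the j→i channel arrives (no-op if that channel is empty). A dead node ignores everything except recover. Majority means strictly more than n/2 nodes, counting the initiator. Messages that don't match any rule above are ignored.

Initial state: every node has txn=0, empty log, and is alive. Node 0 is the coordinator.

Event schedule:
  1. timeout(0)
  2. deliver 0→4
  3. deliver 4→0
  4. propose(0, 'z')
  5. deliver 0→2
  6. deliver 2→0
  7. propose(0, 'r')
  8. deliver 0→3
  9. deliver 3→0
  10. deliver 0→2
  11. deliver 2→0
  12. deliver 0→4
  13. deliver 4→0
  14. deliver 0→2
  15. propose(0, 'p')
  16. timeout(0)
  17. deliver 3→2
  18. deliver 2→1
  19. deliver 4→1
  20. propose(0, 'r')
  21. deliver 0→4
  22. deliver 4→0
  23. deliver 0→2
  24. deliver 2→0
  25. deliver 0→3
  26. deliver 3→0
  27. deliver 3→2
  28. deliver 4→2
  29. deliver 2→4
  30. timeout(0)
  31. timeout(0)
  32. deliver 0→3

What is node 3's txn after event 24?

1

[1] timeout(0) → N0(coor t1 [-])
[2] deliver 0→4 → N4(part t1 [-])
[3] deliver 4→0 → ∅
[4] propose(0,'z') → N0(coor t2 [-])
[5] deliver 0→2 → N2(part t1 [-])
[6] deliver 2→0 → ∅
[7] propose(0,'r') → N0(coor t3 [-])
[8] deliver 0→3 → N3(part t1 [-])
[9] deliver 3→0 → ∅
[10] deliver 0→2 → N2(part t2 [-])
[11] deliver 2→0 → ∅
[12] deliver 0→4 → N4(part t2 [-])
[13] deliver 4→0 → ∅
[14] deliver 0→2 → N2(part t3 [-])
[15] propose(0,'p') → N0(coor t4 [-])
[16] timeout(0) → N0(coor t5 [-])
[17] deliver 3→2 → ∅
[18] deliver 2→1 → ∅
[19] deliver 4→1 → ∅
[20] propose(0,'r') → N0(coor t6 [-])
[21] deliver 0→4 → N4(part t3 [-])
[22] deliver 4→0 → ∅
[23] deliver 0→2 → N2(part t4 [-])
[24] deliver 2→0 → ∅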